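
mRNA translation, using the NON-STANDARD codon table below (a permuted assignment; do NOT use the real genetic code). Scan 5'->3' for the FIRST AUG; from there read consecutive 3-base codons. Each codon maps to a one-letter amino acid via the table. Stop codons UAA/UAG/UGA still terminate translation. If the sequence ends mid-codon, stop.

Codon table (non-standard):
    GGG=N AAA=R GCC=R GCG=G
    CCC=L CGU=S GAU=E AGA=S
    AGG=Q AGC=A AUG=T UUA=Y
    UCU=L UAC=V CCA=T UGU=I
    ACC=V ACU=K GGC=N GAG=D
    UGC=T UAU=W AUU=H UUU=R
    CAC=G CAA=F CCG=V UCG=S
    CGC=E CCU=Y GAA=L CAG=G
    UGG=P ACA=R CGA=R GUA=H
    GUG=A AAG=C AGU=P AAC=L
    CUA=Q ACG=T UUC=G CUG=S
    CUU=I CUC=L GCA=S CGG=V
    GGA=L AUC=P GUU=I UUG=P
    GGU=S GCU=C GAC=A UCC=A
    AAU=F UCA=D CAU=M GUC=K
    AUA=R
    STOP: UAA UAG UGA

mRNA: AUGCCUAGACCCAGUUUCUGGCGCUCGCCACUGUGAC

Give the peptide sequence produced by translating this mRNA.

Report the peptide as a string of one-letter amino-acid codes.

start AUG at pos 0
pos 0: AUG -> T; peptide=T
pos 3: CCU -> Y; peptide=TY
pos 6: AGA -> S; peptide=TYS
pos 9: CCC -> L; peptide=TYSL
pos 12: AGU -> P; peptide=TYSLP
pos 15: UUC -> G; peptide=TYSLPG
pos 18: UGG -> P; peptide=TYSLPGP
pos 21: CGC -> E; peptide=TYSLPGPE
pos 24: UCG -> S; peptide=TYSLPGPES
pos 27: CCA -> T; peptide=TYSLPGPEST
pos 30: CUG -> S; peptide=TYSLPGPESTS
pos 33: UGA -> STOP

Answer: TYSLPGPESTS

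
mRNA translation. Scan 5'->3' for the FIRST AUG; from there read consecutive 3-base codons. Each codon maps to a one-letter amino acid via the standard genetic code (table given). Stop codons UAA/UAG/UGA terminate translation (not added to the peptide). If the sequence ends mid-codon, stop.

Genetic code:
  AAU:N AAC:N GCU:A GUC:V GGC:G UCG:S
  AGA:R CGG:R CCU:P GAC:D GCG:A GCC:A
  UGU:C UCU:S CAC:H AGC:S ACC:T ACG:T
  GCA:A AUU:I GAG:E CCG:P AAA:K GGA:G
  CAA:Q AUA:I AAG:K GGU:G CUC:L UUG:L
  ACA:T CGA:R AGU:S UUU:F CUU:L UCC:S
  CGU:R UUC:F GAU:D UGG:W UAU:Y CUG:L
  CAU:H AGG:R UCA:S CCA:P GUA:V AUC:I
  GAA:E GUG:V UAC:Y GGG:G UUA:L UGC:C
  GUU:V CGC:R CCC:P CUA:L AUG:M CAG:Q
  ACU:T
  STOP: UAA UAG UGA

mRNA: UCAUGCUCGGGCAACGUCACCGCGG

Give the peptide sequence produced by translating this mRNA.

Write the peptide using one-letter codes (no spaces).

start AUG at pos 2
pos 2: AUG -> M; peptide=M
pos 5: CUC -> L; peptide=ML
pos 8: GGG -> G; peptide=MLG
pos 11: CAA -> Q; peptide=MLGQ
pos 14: CGU -> R; peptide=MLGQR
pos 17: CAC -> H; peptide=MLGQRH
pos 20: CGC -> R; peptide=MLGQRHR
pos 23: only 2 nt remain (<3), stop (end of mRNA)

Answer: MLGQRHR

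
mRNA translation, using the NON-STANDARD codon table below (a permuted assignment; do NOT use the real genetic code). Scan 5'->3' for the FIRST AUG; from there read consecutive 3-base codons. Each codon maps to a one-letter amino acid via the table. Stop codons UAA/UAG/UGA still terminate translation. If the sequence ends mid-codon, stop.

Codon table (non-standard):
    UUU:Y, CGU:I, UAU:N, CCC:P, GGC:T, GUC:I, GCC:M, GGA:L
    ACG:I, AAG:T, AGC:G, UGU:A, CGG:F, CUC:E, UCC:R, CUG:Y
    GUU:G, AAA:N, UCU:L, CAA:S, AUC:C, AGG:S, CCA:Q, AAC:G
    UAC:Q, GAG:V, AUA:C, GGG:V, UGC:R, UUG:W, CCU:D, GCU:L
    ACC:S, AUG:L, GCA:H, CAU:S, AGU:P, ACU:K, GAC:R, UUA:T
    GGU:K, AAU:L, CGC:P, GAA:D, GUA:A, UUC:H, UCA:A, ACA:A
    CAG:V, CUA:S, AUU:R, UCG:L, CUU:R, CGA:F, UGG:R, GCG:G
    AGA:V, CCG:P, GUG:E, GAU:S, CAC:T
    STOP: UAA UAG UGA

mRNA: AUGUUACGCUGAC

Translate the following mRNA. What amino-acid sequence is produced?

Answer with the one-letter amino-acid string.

Answer: LTP

Derivation:
start AUG at pos 0
pos 0: AUG -> L; peptide=L
pos 3: UUA -> T; peptide=LT
pos 6: CGC -> P; peptide=LTP
pos 9: UGA -> STOP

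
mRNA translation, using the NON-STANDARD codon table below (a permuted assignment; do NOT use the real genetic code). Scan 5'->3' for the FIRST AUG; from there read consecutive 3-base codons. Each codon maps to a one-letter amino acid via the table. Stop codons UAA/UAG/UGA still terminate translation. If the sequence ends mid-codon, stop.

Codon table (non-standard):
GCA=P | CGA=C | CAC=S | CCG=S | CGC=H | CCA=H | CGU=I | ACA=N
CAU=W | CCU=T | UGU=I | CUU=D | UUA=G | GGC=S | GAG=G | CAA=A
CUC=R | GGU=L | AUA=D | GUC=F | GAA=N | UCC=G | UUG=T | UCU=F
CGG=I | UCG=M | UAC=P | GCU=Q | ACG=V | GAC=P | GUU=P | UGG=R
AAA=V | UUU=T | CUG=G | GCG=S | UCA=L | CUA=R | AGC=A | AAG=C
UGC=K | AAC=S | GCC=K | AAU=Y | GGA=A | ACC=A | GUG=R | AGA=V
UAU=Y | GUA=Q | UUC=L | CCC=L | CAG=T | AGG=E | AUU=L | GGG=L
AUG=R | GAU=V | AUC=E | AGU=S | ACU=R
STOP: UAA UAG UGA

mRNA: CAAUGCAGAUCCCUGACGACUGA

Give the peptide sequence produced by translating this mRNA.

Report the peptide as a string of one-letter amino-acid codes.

Answer: RTETPP

Derivation:
start AUG at pos 2
pos 2: AUG -> R; peptide=R
pos 5: CAG -> T; peptide=RT
pos 8: AUC -> E; peptide=RTE
pos 11: CCU -> T; peptide=RTET
pos 14: GAC -> P; peptide=RTETP
pos 17: GAC -> P; peptide=RTETPP
pos 20: UGA -> STOP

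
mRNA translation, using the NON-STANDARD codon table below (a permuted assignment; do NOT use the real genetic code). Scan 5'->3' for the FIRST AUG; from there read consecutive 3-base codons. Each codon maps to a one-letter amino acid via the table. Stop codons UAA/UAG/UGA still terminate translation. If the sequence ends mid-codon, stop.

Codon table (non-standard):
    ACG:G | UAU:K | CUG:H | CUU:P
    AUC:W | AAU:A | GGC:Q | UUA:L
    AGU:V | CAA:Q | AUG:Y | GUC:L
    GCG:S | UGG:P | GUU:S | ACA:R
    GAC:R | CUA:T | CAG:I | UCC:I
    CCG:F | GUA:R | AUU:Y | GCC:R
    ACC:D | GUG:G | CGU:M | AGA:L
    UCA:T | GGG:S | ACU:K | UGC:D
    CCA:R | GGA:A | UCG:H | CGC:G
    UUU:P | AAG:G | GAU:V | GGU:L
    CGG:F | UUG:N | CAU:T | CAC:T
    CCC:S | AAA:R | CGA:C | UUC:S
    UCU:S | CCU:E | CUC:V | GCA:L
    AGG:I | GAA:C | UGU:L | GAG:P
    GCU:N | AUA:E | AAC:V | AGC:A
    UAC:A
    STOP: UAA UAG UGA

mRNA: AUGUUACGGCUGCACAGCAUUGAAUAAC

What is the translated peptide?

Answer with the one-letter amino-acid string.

start AUG at pos 0
pos 0: AUG -> Y; peptide=Y
pos 3: UUA -> L; peptide=YL
pos 6: CGG -> F; peptide=YLF
pos 9: CUG -> H; peptide=YLFH
pos 12: CAC -> T; peptide=YLFHT
pos 15: AGC -> A; peptide=YLFHTA
pos 18: AUU -> Y; peptide=YLFHTAY
pos 21: GAA -> C; peptide=YLFHTAYC
pos 24: UAA -> STOP

Answer: YLFHTAYC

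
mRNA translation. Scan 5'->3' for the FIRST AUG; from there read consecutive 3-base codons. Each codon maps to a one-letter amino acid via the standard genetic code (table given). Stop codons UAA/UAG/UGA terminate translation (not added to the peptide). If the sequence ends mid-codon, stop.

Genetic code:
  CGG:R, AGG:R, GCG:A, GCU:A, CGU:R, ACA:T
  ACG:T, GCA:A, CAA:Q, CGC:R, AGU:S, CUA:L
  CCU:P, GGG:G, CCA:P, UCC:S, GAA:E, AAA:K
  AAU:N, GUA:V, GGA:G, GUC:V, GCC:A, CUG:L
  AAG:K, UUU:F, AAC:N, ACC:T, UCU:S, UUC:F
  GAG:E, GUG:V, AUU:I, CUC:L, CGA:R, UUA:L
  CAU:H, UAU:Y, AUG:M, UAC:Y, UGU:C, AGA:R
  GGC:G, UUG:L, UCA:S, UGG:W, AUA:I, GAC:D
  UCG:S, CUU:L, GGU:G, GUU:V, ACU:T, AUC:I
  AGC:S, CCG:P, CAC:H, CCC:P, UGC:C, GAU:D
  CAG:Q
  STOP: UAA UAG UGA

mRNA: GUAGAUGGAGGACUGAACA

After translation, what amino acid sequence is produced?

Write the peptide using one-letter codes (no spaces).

start AUG at pos 4
pos 4: AUG -> M; peptide=M
pos 7: GAG -> E; peptide=ME
pos 10: GAC -> D; peptide=MED
pos 13: UGA -> STOP

Answer: MED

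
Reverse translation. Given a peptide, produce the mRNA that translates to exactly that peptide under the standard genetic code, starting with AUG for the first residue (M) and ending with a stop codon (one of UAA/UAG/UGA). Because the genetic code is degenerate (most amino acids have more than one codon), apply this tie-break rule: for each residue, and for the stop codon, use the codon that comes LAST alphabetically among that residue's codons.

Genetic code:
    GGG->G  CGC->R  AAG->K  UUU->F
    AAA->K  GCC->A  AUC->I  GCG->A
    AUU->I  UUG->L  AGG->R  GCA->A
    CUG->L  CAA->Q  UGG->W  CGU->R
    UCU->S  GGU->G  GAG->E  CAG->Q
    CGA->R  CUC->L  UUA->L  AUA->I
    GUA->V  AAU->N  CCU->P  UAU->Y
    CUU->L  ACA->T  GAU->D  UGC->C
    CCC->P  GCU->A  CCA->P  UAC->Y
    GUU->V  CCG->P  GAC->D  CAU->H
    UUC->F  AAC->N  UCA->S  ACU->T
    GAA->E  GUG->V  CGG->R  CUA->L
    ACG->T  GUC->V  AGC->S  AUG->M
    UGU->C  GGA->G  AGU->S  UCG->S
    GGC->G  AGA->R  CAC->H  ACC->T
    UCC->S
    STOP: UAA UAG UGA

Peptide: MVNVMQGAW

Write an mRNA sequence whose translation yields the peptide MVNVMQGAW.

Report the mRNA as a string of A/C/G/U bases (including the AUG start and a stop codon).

residue 1: M -> AUG (start codon)
residue 2: V codons sorted = GUA,GUC,GUG,GUU -> pick last = GUU
residue 3: N codons sorted = AAC,AAU -> pick last = AAU
residue 4: V codons sorted = GUA,GUC,GUG,GUU -> pick last = GUU
residue 5: M -> AUG (only codon)
residue 6: Q codons sorted = CAA,CAG -> pick last = CAG
residue 7: G codons sorted = GGA,GGC,GGG,GGU -> pick last = GGU
residue 8: A codons sorted = GCA,GCC,GCG,GCU -> pick last = GCU
residue 9: W -> UGG (only codon)
terminator: stop codons sorted = UAA,UAG,UGA -> pick last = UGA

Answer: mRNA: AUGGUUAAUGUUAUGCAGGGUGCUUGGUGA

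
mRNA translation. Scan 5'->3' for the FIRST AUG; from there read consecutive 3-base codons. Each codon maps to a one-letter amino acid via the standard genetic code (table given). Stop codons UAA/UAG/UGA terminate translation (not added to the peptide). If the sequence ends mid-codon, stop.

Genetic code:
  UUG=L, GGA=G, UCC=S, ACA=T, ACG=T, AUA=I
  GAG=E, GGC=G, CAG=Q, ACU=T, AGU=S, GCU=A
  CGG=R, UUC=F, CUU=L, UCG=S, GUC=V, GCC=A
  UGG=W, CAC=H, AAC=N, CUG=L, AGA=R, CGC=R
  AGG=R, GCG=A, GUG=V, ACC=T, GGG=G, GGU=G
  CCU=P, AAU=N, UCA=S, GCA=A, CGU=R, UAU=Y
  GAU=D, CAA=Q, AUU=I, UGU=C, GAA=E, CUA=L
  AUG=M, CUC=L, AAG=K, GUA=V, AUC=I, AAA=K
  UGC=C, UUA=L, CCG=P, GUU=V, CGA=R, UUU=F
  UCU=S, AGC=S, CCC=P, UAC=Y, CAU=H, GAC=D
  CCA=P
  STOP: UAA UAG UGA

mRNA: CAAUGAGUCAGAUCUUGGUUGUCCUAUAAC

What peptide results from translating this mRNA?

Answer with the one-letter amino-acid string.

start AUG at pos 2
pos 2: AUG -> M; peptide=M
pos 5: AGU -> S; peptide=MS
pos 8: CAG -> Q; peptide=MSQ
pos 11: AUC -> I; peptide=MSQI
pos 14: UUG -> L; peptide=MSQIL
pos 17: GUU -> V; peptide=MSQILV
pos 20: GUC -> V; peptide=MSQILVV
pos 23: CUA -> L; peptide=MSQILVVL
pos 26: UAA -> STOP

Answer: MSQILVVL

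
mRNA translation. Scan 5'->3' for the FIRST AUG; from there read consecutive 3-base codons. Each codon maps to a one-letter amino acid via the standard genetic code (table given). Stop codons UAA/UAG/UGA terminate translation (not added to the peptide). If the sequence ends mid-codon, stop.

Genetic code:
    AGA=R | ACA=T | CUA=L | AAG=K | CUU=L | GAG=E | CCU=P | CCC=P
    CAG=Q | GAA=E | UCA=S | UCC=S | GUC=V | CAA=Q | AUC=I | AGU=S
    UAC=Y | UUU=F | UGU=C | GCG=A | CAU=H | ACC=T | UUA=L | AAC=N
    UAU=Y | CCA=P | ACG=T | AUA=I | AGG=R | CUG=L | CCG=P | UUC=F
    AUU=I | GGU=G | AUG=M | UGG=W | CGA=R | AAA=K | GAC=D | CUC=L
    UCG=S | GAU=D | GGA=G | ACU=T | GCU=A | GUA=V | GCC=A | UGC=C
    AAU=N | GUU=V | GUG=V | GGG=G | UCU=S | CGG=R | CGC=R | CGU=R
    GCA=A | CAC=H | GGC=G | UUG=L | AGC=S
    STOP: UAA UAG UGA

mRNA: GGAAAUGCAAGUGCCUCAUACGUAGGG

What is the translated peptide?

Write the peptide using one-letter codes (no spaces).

Answer: MQVPHT

Derivation:
start AUG at pos 4
pos 4: AUG -> M; peptide=M
pos 7: CAA -> Q; peptide=MQ
pos 10: GUG -> V; peptide=MQV
pos 13: CCU -> P; peptide=MQVP
pos 16: CAU -> H; peptide=MQVPH
pos 19: ACG -> T; peptide=MQVPHT
pos 22: UAG -> STOP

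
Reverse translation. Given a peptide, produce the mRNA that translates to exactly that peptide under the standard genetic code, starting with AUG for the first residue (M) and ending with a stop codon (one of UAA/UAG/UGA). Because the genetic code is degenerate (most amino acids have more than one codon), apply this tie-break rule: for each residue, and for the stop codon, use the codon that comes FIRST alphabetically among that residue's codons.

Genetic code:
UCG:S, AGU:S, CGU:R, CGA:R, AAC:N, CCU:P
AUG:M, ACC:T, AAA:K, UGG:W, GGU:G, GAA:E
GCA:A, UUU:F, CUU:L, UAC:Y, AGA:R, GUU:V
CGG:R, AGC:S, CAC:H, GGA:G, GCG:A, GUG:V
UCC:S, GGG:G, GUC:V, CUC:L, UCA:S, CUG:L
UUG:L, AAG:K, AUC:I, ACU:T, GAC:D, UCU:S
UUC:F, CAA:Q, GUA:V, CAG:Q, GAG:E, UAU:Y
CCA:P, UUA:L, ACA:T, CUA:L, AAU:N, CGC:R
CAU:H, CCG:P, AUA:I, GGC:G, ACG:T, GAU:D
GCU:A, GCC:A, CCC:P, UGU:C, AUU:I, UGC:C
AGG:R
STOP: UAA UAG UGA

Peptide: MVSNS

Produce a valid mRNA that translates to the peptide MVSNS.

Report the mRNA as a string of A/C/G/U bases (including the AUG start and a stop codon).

residue 1: M -> AUG (start codon)
residue 2: V codons sorted = GUA,GUC,GUG,GUU -> pick first = GUA
residue 3: S codons sorted = AGC,AGU,UCA,UCC,UCG,UCU -> pick first = AGC
residue 4: N codons sorted = AAC,AAU -> pick first = AAC
residue 5: S codons sorted = AGC,AGU,UCA,UCC,UCG,UCU -> pick first = AGC
terminator: stop codons sorted = UAA,UAG,UGA -> pick first = UAA

Answer: mRNA: AUGGUAAGCAACAGCUAA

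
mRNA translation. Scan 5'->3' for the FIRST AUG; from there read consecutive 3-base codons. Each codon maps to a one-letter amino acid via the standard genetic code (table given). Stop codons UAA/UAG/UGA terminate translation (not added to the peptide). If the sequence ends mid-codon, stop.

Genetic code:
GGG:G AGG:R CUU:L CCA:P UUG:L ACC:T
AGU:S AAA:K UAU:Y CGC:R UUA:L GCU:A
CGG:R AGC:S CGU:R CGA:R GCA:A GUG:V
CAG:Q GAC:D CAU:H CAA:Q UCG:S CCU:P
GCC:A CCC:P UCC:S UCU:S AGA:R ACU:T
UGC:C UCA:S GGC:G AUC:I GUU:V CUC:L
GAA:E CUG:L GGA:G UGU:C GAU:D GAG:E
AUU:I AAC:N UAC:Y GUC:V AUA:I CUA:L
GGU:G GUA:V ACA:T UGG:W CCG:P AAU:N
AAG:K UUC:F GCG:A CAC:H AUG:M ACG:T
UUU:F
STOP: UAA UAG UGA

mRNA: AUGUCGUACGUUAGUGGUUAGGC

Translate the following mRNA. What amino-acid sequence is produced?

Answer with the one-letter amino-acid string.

start AUG at pos 0
pos 0: AUG -> M; peptide=M
pos 3: UCG -> S; peptide=MS
pos 6: UAC -> Y; peptide=MSY
pos 9: GUU -> V; peptide=MSYV
pos 12: AGU -> S; peptide=MSYVS
pos 15: GGU -> G; peptide=MSYVSG
pos 18: UAG -> STOP

Answer: MSYVSG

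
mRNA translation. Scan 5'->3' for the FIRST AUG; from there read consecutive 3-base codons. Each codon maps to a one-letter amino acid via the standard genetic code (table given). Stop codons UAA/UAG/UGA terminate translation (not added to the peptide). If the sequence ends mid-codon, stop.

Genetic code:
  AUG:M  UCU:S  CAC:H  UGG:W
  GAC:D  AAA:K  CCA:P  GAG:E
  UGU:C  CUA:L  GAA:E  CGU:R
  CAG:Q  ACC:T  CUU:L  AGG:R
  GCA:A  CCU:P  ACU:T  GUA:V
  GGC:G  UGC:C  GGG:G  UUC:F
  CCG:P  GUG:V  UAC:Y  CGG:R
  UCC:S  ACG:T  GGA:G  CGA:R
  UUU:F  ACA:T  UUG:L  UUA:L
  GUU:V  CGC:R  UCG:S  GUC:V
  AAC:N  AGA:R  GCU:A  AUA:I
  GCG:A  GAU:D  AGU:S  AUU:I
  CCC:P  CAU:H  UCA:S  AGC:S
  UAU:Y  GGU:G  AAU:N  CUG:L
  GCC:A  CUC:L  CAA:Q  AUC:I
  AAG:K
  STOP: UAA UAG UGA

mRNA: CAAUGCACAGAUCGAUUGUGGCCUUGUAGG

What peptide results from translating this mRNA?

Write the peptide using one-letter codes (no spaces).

Answer: MHRSIVAL

Derivation:
start AUG at pos 2
pos 2: AUG -> M; peptide=M
pos 5: CAC -> H; peptide=MH
pos 8: AGA -> R; peptide=MHR
pos 11: UCG -> S; peptide=MHRS
pos 14: AUU -> I; peptide=MHRSI
pos 17: GUG -> V; peptide=MHRSIV
pos 20: GCC -> A; peptide=MHRSIVA
pos 23: UUG -> L; peptide=MHRSIVAL
pos 26: UAG -> STOP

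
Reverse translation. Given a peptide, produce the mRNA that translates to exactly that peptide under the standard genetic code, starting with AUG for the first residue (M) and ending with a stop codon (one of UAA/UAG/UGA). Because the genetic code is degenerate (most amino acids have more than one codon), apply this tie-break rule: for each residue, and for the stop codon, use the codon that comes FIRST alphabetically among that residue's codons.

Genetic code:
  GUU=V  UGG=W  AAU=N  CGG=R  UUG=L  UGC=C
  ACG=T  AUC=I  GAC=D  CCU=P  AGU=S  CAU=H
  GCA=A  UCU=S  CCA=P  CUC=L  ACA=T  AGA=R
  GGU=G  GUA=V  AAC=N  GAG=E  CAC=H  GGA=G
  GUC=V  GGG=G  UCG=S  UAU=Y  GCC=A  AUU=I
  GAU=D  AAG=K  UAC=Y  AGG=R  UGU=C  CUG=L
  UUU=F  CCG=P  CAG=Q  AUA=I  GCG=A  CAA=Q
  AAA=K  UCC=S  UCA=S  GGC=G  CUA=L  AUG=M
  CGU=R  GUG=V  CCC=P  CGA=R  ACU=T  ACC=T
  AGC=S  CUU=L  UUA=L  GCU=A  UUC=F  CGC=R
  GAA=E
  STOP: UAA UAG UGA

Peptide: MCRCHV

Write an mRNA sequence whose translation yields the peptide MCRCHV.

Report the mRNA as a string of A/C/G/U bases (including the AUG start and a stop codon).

residue 1: M -> AUG (start codon)
residue 2: C codons sorted = UGC,UGU -> pick first = UGC
residue 3: R codons sorted = AGA,AGG,CGA,CGC,CGG,CGU -> pick first = AGA
residue 4: C codons sorted = UGC,UGU -> pick first = UGC
residue 5: H codons sorted = CAC,CAU -> pick first = CAC
residue 6: V codons sorted = GUA,GUC,GUG,GUU -> pick first = GUA
terminator: stop codons sorted = UAA,UAG,UGA -> pick first = UAA

Answer: mRNA: AUGUGCAGAUGCCACGUAUAA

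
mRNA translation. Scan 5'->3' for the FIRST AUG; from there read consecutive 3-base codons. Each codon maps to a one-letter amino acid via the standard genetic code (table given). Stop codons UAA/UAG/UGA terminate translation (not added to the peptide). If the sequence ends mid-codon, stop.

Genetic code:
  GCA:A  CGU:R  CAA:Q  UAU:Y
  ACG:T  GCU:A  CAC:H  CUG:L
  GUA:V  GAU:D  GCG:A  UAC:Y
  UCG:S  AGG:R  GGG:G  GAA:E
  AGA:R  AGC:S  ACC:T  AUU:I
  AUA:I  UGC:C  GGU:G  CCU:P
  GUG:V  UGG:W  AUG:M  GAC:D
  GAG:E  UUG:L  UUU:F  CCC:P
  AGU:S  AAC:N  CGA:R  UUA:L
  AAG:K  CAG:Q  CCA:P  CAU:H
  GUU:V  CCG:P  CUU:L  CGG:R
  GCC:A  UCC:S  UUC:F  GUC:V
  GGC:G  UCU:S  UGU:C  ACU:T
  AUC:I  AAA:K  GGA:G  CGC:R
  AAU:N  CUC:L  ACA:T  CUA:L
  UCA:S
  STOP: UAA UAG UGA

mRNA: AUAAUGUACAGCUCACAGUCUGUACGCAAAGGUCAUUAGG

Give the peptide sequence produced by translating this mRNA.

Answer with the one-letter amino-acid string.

start AUG at pos 3
pos 3: AUG -> M; peptide=M
pos 6: UAC -> Y; peptide=MY
pos 9: AGC -> S; peptide=MYS
pos 12: UCA -> S; peptide=MYSS
pos 15: CAG -> Q; peptide=MYSSQ
pos 18: UCU -> S; peptide=MYSSQS
pos 21: GUA -> V; peptide=MYSSQSV
pos 24: CGC -> R; peptide=MYSSQSVR
pos 27: AAA -> K; peptide=MYSSQSVRK
pos 30: GGU -> G; peptide=MYSSQSVRKG
pos 33: CAU -> H; peptide=MYSSQSVRKGH
pos 36: UAG -> STOP

Answer: MYSSQSVRKGH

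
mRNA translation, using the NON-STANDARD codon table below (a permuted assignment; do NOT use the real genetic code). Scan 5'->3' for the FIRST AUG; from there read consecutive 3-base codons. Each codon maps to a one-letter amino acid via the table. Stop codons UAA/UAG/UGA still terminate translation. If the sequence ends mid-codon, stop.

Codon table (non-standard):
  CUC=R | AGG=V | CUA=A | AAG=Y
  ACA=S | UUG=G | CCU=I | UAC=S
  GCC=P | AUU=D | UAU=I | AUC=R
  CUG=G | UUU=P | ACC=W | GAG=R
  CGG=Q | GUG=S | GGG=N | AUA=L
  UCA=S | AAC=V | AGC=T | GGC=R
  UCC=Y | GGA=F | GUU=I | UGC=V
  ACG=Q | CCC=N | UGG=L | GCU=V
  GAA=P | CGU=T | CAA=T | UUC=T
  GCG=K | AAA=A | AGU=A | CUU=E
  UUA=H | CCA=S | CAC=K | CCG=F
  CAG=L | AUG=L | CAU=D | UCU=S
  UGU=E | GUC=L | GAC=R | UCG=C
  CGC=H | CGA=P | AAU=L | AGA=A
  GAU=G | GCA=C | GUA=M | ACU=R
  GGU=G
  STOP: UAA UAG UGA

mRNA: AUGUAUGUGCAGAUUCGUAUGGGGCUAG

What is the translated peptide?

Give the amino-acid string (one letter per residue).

start AUG at pos 0
pos 0: AUG -> L; peptide=L
pos 3: UAU -> I; peptide=LI
pos 6: GUG -> S; peptide=LIS
pos 9: CAG -> L; peptide=LISL
pos 12: AUU -> D; peptide=LISLD
pos 15: CGU -> T; peptide=LISLDT
pos 18: AUG -> L; peptide=LISLDTL
pos 21: GGG -> N; peptide=LISLDTLN
pos 24: CUA -> A; peptide=LISLDTLNA
pos 27: only 1 nt remain (<3), stop (end of mRNA)

Answer: LISLDTLNA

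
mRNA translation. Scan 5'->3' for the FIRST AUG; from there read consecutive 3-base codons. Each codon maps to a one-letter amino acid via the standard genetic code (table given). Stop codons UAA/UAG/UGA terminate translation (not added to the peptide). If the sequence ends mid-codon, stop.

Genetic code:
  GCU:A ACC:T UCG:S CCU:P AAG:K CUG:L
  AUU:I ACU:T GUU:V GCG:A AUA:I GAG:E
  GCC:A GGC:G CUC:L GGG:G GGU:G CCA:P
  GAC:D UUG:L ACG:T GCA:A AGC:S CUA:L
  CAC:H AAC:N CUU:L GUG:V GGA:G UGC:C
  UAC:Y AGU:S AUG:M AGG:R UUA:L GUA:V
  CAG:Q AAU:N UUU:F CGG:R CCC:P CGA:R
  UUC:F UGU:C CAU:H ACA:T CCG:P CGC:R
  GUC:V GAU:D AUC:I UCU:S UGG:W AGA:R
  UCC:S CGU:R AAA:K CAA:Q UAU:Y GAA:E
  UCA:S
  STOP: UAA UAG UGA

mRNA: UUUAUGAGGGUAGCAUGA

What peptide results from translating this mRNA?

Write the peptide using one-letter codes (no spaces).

start AUG at pos 3
pos 3: AUG -> M; peptide=M
pos 6: AGG -> R; peptide=MR
pos 9: GUA -> V; peptide=MRV
pos 12: GCA -> A; peptide=MRVA
pos 15: UGA -> STOP

Answer: MRVA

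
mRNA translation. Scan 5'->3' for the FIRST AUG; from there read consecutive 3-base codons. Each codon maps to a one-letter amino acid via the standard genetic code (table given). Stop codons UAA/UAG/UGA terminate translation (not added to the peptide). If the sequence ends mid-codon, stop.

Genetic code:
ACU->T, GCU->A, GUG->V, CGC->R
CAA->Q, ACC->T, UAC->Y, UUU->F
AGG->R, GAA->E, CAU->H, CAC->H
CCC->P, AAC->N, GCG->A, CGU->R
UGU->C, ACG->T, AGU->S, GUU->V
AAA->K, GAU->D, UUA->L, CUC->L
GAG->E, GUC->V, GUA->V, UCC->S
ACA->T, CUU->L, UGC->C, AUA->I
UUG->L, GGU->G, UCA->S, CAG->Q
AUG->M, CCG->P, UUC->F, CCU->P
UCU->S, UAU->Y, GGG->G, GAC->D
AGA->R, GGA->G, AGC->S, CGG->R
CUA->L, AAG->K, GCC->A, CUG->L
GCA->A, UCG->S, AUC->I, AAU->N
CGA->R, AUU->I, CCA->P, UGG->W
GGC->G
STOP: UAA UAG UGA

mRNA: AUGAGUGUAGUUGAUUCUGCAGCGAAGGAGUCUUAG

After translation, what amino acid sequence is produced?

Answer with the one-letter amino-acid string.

Answer: MSVVDSAAKES

Derivation:
start AUG at pos 0
pos 0: AUG -> M; peptide=M
pos 3: AGU -> S; peptide=MS
pos 6: GUA -> V; peptide=MSV
pos 9: GUU -> V; peptide=MSVV
pos 12: GAU -> D; peptide=MSVVD
pos 15: UCU -> S; peptide=MSVVDS
pos 18: GCA -> A; peptide=MSVVDSA
pos 21: GCG -> A; peptide=MSVVDSAA
pos 24: AAG -> K; peptide=MSVVDSAAK
pos 27: GAG -> E; peptide=MSVVDSAAKE
pos 30: UCU -> S; peptide=MSVVDSAAKES
pos 33: UAG -> STOP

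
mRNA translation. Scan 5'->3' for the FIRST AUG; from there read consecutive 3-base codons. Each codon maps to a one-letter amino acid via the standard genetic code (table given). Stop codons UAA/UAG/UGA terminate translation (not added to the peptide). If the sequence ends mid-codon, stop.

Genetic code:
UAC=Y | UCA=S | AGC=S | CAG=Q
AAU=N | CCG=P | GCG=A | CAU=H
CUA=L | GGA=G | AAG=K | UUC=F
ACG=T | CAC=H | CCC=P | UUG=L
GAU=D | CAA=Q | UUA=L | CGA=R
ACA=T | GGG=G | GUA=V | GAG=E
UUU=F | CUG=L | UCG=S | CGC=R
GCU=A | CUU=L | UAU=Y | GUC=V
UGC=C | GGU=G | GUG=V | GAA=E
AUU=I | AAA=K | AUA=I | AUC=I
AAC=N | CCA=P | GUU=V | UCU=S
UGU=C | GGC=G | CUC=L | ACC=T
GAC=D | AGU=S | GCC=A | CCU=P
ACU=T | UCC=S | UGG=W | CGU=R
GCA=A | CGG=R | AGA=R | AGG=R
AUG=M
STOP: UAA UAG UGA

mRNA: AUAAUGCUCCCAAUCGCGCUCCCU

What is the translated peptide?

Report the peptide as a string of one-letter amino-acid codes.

Answer: MLPIALP

Derivation:
start AUG at pos 3
pos 3: AUG -> M; peptide=M
pos 6: CUC -> L; peptide=ML
pos 9: CCA -> P; peptide=MLP
pos 12: AUC -> I; peptide=MLPI
pos 15: GCG -> A; peptide=MLPIA
pos 18: CUC -> L; peptide=MLPIAL
pos 21: CCU -> P; peptide=MLPIALP
pos 24: only 0 nt remain (<3), stop (end of mRNA)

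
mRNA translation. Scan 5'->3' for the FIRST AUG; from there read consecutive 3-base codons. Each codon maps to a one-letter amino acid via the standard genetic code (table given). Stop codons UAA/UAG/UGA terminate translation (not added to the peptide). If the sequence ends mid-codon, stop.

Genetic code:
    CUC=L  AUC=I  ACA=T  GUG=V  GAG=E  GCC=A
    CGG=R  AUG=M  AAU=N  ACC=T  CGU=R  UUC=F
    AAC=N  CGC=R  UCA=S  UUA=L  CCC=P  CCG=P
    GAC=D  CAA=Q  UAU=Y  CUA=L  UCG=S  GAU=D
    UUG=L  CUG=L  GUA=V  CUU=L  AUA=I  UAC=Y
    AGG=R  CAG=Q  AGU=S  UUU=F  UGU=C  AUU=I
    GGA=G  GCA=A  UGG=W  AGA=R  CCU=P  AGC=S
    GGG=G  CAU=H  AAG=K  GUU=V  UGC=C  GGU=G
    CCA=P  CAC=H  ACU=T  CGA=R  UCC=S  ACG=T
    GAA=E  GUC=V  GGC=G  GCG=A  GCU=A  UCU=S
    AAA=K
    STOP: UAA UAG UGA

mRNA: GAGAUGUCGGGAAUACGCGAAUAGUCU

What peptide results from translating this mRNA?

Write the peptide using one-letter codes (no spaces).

Answer: MSGIRE

Derivation:
start AUG at pos 3
pos 3: AUG -> M; peptide=M
pos 6: UCG -> S; peptide=MS
pos 9: GGA -> G; peptide=MSG
pos 12: AUA -> I; peptide=MSGI
pos 15: CGC -> R; peptide=MSGIR
pos 18: GAA -> E; peptide=MSGIRE
pos 21: UAG -> STOP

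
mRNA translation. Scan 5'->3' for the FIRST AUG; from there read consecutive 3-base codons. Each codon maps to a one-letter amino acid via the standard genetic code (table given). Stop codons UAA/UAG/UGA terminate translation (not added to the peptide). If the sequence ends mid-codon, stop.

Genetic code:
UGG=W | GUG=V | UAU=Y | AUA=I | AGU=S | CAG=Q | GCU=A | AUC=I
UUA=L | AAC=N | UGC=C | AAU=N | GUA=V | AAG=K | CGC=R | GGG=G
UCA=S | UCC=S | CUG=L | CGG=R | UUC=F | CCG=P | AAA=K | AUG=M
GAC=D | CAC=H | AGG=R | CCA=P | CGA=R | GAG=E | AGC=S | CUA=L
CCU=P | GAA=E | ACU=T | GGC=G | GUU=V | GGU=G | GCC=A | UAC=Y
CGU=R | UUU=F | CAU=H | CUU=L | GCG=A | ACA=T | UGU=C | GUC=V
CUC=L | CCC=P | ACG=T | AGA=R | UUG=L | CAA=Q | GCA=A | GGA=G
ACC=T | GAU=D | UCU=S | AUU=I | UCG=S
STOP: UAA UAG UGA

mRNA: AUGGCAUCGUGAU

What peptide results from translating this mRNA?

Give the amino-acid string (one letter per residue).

start AUG at pos 0
pos 0: AUG -> M; peptide=M
pos 3: GCA -> A; peptide=MA
pos 6: UCG -> S; peptide=MAS
pos 9: UGA -> STOP

Answer: MAS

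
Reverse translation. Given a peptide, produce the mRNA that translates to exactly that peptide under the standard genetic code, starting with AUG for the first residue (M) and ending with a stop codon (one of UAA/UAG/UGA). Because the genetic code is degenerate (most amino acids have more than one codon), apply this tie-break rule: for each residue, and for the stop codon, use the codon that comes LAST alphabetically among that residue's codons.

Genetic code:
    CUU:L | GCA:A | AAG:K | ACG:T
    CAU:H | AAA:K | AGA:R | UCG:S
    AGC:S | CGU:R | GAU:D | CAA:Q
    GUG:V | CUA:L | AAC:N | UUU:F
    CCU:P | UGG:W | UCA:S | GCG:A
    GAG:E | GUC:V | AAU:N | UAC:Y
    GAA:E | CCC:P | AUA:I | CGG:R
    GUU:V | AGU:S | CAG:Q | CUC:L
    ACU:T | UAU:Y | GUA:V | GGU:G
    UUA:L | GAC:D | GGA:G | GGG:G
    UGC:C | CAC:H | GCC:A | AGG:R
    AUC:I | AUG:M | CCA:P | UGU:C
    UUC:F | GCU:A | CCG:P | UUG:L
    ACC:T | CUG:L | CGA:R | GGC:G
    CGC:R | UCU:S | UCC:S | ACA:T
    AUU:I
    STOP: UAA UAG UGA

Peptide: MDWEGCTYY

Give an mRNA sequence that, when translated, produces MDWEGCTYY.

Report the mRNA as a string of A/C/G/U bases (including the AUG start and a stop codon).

Answer: mRNA: AUGGAUUGGGAGGGUUGUACUUAUUAUUGA

Derivation:
residue 1: M -> AUG (start codon)
residue 2: D codons sorted = GAC,GAU -> pick last = GAU
residue 3: W -> UGG (only codon)
residue 4: E codons sorted = GAA,GAG -> pick last = GAG
residue 5: G codons sorted = GGA,GGC,GGG,GGU -> pick last = GGU
residue 6: C codons sorted = UGC,UGU -> pick last = UGU
residue 7: T codons sorted = ACA,ACC,ACG,ACU -> pick last = ACU
residue 8: Y codons sorted = UAC,UAU -> pick last = UAU
residue 9: Y codons sorted = UAC,UAU -> pick last = UAU
terminator: stop codons sorted = UAA,UAG,UGA -> pick last = UGA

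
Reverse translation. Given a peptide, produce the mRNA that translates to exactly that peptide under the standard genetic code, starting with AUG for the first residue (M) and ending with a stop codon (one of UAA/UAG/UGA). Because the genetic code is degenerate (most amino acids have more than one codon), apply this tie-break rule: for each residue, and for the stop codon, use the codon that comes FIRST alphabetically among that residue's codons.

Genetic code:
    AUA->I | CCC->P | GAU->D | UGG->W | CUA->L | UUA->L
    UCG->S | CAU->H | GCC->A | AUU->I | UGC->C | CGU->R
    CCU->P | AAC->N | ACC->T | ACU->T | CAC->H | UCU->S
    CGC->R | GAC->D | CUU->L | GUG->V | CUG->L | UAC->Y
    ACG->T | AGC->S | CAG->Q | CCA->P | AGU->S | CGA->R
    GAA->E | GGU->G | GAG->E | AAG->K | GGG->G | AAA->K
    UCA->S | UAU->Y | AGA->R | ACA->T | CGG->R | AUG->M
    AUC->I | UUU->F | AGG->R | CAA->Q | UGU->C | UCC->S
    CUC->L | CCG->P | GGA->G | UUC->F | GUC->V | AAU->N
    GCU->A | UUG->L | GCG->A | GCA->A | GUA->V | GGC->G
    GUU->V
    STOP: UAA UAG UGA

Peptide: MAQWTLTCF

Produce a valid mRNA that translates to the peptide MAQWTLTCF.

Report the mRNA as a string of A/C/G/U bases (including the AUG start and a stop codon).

residue 1: M -> AUG (start codon)
residue 2: A codons sorted = GCA,GCC,GCG,GCU -> pick first = GCA
residue 3: Q codons sorted = CAA,CAG -> pick first = CAA
residue 4: W -> UGG (only codon)
residue 5: T codons sorted = ACA,ACC,ACG,ACU -> pick first = ACA
residue 6: L codons sorted = CUA,CUC,CUG,CUU,UUA,UUG -> pick first = CUA
residue 7: T codons sorted = ACA,ACC,ACG,ACU -> pick first = ACA
residue 8: C codons sorted = UGC,UGU -> pick first = UGC
residue 9: F codons sorted = UUC,UUU -> pick first = UUC
terminator: stop codons sorted = UAA,UAG,UGA -> pick first = UAA

Answer: mRNA: AUGGCACAAUGGACACUAACAUGCUUCUAA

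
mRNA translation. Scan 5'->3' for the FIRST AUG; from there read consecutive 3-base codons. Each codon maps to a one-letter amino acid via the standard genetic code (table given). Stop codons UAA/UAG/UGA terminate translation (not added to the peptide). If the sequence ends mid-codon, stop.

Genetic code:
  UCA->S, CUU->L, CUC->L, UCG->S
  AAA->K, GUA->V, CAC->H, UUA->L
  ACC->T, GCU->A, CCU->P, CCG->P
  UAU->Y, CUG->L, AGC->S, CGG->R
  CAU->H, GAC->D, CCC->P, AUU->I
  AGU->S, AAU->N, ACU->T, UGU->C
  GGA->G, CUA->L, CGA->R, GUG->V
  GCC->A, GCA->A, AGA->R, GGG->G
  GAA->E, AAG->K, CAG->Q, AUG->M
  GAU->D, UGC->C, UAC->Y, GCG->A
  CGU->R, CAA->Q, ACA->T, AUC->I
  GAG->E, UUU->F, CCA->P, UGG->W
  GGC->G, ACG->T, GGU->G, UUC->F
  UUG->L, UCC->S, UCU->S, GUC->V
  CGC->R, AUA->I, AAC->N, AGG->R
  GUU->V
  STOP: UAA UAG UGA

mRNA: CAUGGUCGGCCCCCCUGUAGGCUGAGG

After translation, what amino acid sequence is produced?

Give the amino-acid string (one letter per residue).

start AUG at pos 1
pos 1: AUG -> M; peptide=M
pos 4: GUC -> V; peptide=MV
pos 7: GGC -> G; peptide=MVG
pos 10: CCC -> P; peptide=MVGP
pos 13: CCU -> P; peptide=MVGPP
pos 16: GUA -> V; peptide=MVGPPV
pos 19: GGC -> G; peptide=MVGPPVG
pos 22: UGA -> STOP

Answer: MVGPPVG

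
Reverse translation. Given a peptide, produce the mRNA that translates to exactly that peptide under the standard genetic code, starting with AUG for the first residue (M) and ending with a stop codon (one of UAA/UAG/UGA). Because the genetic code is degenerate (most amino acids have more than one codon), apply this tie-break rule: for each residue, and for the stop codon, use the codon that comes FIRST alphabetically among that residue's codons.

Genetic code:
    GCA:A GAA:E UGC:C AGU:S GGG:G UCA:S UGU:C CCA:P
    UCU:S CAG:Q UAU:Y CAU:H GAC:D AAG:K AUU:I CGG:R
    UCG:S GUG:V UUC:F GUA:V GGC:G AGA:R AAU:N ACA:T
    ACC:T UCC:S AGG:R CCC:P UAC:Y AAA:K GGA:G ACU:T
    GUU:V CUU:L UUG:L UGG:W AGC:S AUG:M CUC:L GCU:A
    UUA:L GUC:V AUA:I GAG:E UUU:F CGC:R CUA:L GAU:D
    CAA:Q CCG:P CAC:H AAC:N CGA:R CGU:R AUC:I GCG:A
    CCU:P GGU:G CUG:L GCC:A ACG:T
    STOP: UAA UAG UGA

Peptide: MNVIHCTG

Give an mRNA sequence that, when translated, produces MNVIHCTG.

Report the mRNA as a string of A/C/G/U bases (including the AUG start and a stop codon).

Answer: mRNA: AUGAACGUAAUACACUGCACAGGAUAA

Derivation:
residue 1: M -> AUG (start codon)
residue 2: N codons sorted = AAC,AAU -> pick first = AAC
residue 3: V codons sorted = GUA,GUC,GUG,GUU -> pick first = GUA
residue 4: I codons sorted = AUA,AUC,AUU -> pick first = AUA
residue 5: H codons sorted = CAC,CAU -> pick first = CAC
residue 6: C codons sorted = UGC,UGU -> pick first = UGC
residue 7: T codons sorted = ACA,ACC,ACG,ACU -> pick first = ACA
residue 8: G codons sorted = GGA,GGC,GGG,GGU -> pick first = GGA
terminator: stop codons sorted = UAA,UAG,UGA -> pick first = UAA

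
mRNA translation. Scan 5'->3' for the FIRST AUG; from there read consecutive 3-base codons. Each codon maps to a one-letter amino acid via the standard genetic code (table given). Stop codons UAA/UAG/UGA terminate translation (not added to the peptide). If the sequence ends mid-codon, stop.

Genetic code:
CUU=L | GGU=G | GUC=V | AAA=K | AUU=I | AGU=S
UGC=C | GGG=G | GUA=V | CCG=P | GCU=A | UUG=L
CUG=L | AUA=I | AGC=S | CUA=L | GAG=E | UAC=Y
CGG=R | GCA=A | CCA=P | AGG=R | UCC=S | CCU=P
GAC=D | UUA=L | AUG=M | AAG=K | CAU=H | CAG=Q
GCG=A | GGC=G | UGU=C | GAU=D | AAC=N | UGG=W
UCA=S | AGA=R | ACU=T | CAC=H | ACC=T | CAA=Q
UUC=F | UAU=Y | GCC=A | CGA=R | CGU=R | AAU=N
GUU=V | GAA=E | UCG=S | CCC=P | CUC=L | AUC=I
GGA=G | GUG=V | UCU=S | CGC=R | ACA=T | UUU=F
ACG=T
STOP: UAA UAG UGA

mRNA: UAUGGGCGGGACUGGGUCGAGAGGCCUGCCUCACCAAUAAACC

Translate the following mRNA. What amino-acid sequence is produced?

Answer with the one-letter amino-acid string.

start AUG at pos 1
pos 1: AUG -> M; peptide=M
pos 4: GGC -> G; peptide=MG
pos 7: GGG -> G; peptide=MGG
pos 10: ACU -> T; peptide=MGGT
pos 13: GGG -> G; peptide=MGGTG
pos 16: UCG -> S; peptide=MGGTGS
pos 19: AGA -> R; peptide=MGGTGSR
pos 22: GGC -> G; peptide=MGGTGSRG
pos 25: CUG -> L; peptide=MGGTGSRGL
pos 28: CCU -> P; peptide=MGGTGSRGLP
pos 31: CAC -> H; peptide=MGGTGSRGLPH
pos 34: CAA -> Q; peptide=MGGTGSRGLPHQ
pos 37: UAA -> STOP

Answer: MGGTGSRGLPHQ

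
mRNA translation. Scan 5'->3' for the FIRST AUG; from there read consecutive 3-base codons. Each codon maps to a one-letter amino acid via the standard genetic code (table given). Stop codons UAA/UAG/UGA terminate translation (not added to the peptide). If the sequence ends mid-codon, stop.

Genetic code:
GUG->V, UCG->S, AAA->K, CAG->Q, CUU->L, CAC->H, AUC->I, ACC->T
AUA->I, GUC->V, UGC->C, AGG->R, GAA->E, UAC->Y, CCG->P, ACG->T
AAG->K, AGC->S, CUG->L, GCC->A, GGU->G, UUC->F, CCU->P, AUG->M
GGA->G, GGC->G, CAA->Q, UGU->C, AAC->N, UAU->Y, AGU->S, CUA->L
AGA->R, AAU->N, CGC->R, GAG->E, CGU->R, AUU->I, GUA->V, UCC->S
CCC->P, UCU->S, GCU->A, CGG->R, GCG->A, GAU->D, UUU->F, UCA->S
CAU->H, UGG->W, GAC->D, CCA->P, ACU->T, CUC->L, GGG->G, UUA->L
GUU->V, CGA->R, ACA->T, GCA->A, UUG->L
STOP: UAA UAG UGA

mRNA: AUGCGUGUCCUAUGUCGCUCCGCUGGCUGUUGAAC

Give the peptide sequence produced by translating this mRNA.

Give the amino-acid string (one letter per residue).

start AUG at pos 0
pos 0: AUG -> M; peptide=M
pos 3: CGU -> R; peptide=MR
pos 6: GUC -> V; peptide=MRV
pos 9: CUA -> L; peptide=MRVL
pos 12: UGU -> C; peptide=MRVLC
pos 15: CGC -> R; peptide=MRVLCR
pos 18: UCC -> S; peptide=MRVLCRS
pos 21: GCU -> A; peptide=MRVLCRSA
pos 24: GGC -> G; peptide=MRVLCRSAG
pos 27: UGU -> C; peptide=MRVLCRSAGC
pos 30: UGA -> STOP

Answer: MRVLCRSAGC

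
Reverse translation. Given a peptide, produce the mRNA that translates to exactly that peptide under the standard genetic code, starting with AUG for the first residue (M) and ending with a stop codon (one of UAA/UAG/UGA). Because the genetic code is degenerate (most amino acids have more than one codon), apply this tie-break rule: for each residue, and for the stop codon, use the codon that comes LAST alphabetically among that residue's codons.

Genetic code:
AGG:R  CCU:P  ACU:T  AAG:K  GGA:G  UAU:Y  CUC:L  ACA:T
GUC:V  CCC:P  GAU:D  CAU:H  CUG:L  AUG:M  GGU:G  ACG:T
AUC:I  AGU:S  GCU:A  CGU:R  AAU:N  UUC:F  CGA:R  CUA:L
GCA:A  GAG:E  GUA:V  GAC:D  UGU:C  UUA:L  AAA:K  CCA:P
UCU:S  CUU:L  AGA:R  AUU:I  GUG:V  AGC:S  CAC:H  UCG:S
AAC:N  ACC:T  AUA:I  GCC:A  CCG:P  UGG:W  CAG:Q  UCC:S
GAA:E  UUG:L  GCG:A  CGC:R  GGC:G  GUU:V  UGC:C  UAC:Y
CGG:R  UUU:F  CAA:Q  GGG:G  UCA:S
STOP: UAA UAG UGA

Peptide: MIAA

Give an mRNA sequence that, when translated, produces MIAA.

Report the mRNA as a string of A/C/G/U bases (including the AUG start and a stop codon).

residue 1: M -> AUG (start codon)
residue 2: I codons sorted = AUA,AUC,AUU -> pick last = AUU
residue 3: A codons sorted = GCA,GCC,GCG,GCU -> pick last = GCU
residue 4: A codons sorted = GCA,GCC,GCG,GCU -> pick last = GCU
terminator: stop codons sorted = UAA,UAG,UGA -> pick last = UGA

Answer: mRNA: AUGAUUGCUGCUUGA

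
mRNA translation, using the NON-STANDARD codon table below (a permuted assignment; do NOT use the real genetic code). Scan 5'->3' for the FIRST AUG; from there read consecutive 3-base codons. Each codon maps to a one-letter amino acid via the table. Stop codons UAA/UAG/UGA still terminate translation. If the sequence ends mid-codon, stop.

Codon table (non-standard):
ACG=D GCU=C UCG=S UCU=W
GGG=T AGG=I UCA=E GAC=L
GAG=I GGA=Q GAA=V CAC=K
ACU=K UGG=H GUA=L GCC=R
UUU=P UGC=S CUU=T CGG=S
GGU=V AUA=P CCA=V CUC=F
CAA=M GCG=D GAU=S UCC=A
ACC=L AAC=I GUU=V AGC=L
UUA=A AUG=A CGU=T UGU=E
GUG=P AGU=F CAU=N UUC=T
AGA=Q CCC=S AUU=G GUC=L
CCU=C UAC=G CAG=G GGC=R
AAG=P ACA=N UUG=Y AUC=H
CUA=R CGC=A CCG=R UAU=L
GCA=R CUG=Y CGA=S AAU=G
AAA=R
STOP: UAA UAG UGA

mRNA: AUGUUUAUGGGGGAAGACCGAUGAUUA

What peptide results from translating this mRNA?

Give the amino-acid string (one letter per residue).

Answer: APATVLS

Derivation:
start AUG at pos 0
pos 0: AUG -> A; peptide=A
pos 3: UUU -> P; peptide=AP
pos 6: AUG -> A; peptide=APA
pos 9: GGG -> T; peptide=APAT
pos 12: GAA -> V; peptide=APATV
pos 15: GAC -> L; peptide=APATVL
pos 18: CGA -> S; peptide=APATVLS
pos 21: UGA -> STOP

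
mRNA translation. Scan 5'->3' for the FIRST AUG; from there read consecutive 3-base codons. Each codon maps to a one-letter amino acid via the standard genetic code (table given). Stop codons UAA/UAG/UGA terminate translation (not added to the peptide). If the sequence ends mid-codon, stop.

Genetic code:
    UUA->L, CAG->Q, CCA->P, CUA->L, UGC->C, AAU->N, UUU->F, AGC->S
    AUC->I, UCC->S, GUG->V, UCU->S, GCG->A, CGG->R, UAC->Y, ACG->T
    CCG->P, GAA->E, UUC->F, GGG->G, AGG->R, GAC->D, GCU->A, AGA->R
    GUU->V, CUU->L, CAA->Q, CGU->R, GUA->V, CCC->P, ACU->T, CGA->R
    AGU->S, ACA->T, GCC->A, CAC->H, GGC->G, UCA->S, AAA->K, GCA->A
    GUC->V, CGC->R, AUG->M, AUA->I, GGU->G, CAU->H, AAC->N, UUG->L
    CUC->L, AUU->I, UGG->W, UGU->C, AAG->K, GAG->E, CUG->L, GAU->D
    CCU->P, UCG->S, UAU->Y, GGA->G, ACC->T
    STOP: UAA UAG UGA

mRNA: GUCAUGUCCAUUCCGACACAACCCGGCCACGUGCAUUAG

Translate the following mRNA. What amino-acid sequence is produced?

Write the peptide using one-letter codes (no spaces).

Answer: MSIPTQPGHVH

Derivation:
start AUG at pos 3
pos 3: AUG -> M; peptide=M
pos 6: UCC -> S; peptide=MS
pos 9: AUU -> I; peptide=MSI
pos 12: CCG -> P; peptide=MSIP
pos 15: ACA -> T; peptide=MSIPT
pos 18: CAA -> Q; peptide=MSIPTQ
pos 21: CCC -> P; peptide=MSIPTQP
pos 24: GGC -> G; peptide=MSIPTQPG
pos 27: CAC -> H; peptide=MSIPTQPGH
pos 30: GUG -> V; peptide=MSIPTQPGHV
pos 33: CAU -> H; peptide=MSIPTQPGHVH
pos 36: UAG -> STOP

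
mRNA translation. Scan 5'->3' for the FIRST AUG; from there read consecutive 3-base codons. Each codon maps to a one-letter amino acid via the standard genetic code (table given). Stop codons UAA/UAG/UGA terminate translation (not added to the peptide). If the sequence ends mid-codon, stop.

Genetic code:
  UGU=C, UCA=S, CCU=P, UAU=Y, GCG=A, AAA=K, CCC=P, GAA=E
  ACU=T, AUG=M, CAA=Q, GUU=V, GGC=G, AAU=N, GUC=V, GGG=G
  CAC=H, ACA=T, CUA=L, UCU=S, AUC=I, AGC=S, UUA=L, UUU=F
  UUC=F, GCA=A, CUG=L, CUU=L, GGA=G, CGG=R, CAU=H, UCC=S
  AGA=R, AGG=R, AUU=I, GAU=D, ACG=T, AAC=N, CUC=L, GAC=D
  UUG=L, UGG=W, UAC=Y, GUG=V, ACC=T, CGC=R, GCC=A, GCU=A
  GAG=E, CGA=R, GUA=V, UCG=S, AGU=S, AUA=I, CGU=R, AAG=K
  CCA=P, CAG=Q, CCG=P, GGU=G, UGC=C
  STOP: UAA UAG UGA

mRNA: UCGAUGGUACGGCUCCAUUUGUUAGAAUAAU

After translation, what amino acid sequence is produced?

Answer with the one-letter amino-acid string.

start AUG at pos 3
pos 3: AUG -> M; peptide=M
pos 6: GUA -> V; peptide=MV
pos 9: CGG -> R; peptide=MVR
pos 12: CUC -> L; peptide=MVRL
pos 15: CAU -> H; peptide=MVRLH
pos 18: UUG -> L; peptide=MVRLHL
pos 21: UUA -> L; peptide=MVRLHLL
pos 24: GAA -> E; peptide=MVRLHLLE
pos 27: UAA -> STOP

Answer: MVRLHLLE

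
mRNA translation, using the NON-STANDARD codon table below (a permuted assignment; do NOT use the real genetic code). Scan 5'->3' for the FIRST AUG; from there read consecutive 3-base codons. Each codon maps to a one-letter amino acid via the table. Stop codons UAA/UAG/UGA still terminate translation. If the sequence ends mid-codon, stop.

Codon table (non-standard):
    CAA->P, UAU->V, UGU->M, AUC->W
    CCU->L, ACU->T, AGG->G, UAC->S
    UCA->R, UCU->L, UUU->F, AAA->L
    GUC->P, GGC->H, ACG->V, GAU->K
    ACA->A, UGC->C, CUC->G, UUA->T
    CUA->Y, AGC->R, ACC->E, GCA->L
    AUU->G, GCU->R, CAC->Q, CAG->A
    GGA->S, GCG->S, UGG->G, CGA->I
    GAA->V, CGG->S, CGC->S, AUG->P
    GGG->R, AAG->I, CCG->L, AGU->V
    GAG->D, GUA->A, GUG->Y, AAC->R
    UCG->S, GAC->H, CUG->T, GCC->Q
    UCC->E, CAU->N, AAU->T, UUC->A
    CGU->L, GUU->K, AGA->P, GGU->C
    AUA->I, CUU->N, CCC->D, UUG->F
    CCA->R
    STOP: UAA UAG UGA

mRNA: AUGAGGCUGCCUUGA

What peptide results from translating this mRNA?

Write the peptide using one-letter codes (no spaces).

start AUG at pos 0
pos 0: AUG -> P; peptide=P
pos 3: AGG -> G; peptide=PG
pos 6: CUG -> T; peptide=PGT
pos 9: CCU -> L; peptide=PGTL
pos 12: UGA -> STOP

Answer: PGTL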